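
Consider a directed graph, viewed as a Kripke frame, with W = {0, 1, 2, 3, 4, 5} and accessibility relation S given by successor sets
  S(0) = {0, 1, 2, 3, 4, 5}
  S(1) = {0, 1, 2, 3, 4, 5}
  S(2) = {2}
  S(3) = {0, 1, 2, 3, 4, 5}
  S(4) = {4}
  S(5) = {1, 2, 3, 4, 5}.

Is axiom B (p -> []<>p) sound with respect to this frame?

Axiom B corresponds to the accessibility relation being symmetric.
Symmetric: no — 0 S 2 but not 2 S 0.

No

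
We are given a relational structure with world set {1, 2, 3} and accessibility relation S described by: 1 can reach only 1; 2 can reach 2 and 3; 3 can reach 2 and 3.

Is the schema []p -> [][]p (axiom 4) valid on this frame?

The schema 4 characterises exactly the transitive frames.
Transitive: yes — every two-step S-path is closed by a direct edge.

Yes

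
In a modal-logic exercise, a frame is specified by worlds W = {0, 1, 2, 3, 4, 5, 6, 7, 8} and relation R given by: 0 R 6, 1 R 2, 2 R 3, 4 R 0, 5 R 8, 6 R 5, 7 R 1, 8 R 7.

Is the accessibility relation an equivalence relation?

No

Reflexive: no — 0 is not related to itself.
Symmetric: no — 0 R 6 but not 6 R 0.
Transitive: no — 0 R 6 and 6 R 5, but not 0 R 5.
So R is not an equivalence relation.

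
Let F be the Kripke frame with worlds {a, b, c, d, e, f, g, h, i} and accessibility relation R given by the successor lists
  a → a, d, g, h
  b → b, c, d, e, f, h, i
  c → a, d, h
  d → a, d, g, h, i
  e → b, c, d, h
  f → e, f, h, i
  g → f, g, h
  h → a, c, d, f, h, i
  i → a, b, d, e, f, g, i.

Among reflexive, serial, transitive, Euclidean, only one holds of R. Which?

serial

Reflexive: no — c is not related to itself.
Serial: yes — every world has a successor (e.g. a R a).
Transitive: no — a R d and d R i, but not a R i.
Euclidean: no — a R g and a R d, but not g R d.
Only serial holds.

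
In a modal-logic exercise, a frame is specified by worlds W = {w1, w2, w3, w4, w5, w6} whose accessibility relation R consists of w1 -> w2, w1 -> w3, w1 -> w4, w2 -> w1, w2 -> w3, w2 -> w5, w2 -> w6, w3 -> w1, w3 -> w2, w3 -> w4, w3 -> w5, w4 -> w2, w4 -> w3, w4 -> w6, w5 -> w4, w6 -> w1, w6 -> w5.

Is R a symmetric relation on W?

No

Symmetric: no — w1 R w4 but not w4 R w1.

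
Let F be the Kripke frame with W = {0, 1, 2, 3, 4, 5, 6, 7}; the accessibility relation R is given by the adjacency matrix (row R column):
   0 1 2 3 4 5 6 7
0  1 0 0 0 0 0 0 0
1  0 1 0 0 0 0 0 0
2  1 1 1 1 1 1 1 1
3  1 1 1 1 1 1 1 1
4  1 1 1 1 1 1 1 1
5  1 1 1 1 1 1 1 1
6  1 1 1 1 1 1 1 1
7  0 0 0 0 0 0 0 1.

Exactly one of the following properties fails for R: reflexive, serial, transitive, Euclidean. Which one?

Reflexive: yes — every world is R-related to itself.
Serial: yes — every world has a successor (e.g. 0 R 0).
Transitive: yes — every two-step R-path is closed by a direct edge.
Euclidean: no — 2 R 0 and 2 R 1, but not 0 R 1.
Only Euclidean fails.

Euclidean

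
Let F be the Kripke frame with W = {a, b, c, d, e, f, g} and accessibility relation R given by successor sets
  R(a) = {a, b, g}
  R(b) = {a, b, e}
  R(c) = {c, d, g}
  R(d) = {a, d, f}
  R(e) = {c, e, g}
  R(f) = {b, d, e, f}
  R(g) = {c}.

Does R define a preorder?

Reflexive: no — g is not related to itself.
Transitive: no — a R b and b R e, but not a R e.
So R is not a preorder.

No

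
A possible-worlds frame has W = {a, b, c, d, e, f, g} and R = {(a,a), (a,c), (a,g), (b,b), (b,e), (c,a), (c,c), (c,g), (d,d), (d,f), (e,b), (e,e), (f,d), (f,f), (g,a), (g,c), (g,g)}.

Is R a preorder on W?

Yes

Reflexive: yes — every world is R-related to itself.
Transitive: yes — every two-step R-path is closed by a direct edge.
So R is a preorder.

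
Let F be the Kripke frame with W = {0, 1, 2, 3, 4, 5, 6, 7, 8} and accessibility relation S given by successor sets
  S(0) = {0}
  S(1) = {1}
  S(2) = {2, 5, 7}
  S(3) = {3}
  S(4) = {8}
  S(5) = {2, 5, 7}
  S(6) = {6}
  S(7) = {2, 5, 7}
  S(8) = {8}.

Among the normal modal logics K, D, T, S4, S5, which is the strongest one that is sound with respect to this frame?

D

Serial (axiom D): yes — every world has a successor (e.g. 0 S 0).
Reflexive (axiom T): no — 4 is not related to itself.
Transitive (axiom 4): yes — every two-step S-path is closed by a direct edge.
Euclidean (axiom 5): yes — any two successors of a common world are S-related.
So F validates K, D; T would additionally require S to be reflexive. The strongest is D.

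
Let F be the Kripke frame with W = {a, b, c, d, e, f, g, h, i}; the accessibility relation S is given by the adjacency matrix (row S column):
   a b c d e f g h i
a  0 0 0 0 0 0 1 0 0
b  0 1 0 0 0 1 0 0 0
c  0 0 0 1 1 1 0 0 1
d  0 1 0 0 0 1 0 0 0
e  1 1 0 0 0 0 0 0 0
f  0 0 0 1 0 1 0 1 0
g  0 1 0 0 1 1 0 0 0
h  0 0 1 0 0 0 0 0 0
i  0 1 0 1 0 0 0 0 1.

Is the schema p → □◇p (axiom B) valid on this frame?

The schema B characterises exactly the symmetric frames.
Symmetric: no — a S g but not g S a.

No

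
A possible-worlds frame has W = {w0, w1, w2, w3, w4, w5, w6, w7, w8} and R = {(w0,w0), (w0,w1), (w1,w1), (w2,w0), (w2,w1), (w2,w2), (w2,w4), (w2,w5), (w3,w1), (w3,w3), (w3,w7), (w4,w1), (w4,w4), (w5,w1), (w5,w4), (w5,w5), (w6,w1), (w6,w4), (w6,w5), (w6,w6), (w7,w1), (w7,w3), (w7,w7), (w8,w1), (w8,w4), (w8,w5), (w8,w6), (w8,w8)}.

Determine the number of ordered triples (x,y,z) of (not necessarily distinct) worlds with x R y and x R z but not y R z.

Enumerating: (w0,w1,w0), (w2,w0,w2), (w2,w0,w4), (w2,w0,w5), (w2,w1,w0), (w2,w1,w2), (w2,w1,w4), (w2,w1,w5), (w2,w4,w0), (w2,w4,w2), (w2,w4,w5), (w2,w5,w0), … and 25 more.
Total: 37.

37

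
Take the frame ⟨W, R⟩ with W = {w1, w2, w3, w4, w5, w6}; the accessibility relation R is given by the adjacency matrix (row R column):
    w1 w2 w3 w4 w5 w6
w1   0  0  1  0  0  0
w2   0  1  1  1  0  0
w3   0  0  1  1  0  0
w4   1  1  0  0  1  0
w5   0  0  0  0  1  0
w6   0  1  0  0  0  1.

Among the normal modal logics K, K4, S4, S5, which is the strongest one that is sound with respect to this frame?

K

Transitive (axiom 4): no — w1 R w3 and w3 R w4, but not w1 R w4.
Reflexive (axiom T): no — w1 is not related to itself.
Euclidean (axiom 5): no — w2 R w4 and w2 R w3, but not w4 R w3.
So F validates K; K4 would additionally require R to be transitive. The strongest is K.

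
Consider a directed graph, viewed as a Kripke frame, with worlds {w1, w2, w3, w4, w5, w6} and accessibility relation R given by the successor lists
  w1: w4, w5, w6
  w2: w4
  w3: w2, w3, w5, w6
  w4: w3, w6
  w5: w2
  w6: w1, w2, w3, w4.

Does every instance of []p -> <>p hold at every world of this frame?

The schema D characterises exactly the serial frames.
Serial: yes — every world has a successor (e.g. w1 R w4).

Yes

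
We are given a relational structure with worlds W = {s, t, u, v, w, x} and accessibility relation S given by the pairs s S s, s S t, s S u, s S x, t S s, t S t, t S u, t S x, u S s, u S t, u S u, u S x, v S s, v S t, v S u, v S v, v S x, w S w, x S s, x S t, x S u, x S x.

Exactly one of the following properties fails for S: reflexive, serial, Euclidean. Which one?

Reflexive: yes — every world is S-related to itself.
Serial: yes — every world has a successor (e.g. s S s).
Euclidean: no — v S s and v S v, but not s S v.
Only Euclidean fails.

Euclidean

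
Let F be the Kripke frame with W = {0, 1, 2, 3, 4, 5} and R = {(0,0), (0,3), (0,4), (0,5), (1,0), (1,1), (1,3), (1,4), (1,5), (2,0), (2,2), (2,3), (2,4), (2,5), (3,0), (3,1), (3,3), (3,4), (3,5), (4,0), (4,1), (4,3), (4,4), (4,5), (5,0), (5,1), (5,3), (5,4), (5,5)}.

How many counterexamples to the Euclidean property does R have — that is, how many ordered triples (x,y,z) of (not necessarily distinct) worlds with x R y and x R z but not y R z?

8

Enumerating: (1,0,1), (2,0,2), (2,3,2), (2,4,2), (2,5,2), (3,0,1), (4,0,1), (5,0,1).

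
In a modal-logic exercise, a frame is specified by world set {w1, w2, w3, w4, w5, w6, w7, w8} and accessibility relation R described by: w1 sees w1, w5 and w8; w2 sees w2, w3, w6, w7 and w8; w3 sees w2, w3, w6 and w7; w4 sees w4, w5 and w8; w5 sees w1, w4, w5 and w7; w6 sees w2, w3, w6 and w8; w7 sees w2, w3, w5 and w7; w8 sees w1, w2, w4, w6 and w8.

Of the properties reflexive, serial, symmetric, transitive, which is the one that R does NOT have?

Reflexive: yes — every world is R-related to itself.
Serial: yes — every world has a successor (e.g. w1 R w1).
Symmetric: yes — every pair in R has its reverse in R.
Transitive: no — w1 R w5 and w5 R w4, but not w1 R w4.
Only transitive fails.

transitive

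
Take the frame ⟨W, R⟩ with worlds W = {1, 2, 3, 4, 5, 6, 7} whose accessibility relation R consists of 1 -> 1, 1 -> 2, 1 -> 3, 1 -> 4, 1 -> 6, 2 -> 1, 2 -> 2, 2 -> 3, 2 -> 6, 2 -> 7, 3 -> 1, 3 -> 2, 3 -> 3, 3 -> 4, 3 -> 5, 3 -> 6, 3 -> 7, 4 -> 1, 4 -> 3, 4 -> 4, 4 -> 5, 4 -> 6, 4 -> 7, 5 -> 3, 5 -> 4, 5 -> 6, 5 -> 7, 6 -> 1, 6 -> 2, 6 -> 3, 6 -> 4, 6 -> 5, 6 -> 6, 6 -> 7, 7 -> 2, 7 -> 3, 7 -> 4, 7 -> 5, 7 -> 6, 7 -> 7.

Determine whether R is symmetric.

Symmetric: yes — every pair in R has its reverse in R.

Yes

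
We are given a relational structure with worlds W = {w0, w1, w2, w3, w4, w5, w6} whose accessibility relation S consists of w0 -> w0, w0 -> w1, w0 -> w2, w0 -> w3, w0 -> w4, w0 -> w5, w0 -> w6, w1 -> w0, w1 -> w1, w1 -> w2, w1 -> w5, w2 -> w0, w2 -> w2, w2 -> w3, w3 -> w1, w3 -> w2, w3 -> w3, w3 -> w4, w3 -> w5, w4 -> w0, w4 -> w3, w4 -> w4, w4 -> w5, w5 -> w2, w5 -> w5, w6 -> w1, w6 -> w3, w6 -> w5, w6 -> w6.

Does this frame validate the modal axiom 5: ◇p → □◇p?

No

The schema 5 characterises exactly the Euclidean frames.
Euclidean: no — w0 S w1 and w0 S w3, but not w1 S w3.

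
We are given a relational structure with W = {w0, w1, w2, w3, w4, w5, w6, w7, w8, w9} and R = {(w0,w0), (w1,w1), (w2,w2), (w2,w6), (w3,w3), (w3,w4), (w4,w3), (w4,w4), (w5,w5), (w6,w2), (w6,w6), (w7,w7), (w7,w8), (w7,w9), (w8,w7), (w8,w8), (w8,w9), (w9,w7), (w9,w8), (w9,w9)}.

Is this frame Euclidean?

Euclidean: yes — any two successors of a common world are R-related.

Yes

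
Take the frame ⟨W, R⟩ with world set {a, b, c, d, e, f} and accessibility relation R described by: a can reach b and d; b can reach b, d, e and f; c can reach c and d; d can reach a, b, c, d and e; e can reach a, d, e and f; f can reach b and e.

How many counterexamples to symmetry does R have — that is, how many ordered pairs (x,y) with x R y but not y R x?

3

Enumerating: (a,b), (b,e), (e,a).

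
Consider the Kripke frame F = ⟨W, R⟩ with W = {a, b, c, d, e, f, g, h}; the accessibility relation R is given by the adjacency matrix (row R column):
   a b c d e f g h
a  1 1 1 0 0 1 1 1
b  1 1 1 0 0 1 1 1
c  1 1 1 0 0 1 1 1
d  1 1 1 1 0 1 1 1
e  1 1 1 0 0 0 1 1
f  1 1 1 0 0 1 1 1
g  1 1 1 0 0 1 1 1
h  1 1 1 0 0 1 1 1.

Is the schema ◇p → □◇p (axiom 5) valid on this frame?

No

Axiom 5 corresponds to the accessibility relation being Euclidean.
Euclidean: no — d R a and d R d, but not a R d.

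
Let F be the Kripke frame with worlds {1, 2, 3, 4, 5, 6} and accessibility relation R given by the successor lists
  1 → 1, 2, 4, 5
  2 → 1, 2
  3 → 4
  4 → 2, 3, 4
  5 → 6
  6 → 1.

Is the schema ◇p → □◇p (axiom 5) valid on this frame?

No

By correspondence theory, 5 is valid on a frame iff R is Euclidean.
Euclidean: no — 1 R 2 and 1 R 4, but not 2 R 4.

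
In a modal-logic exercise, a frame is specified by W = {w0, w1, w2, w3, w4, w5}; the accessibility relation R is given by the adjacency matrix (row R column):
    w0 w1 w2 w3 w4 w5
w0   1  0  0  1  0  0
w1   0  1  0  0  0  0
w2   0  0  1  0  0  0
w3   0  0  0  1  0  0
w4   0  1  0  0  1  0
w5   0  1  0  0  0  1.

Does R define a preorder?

Yes

Reflexive: yes — every world is R-related to itself.
Transitive: yes — every two-step R-path is closed by a direct edge.
So R is a preorder.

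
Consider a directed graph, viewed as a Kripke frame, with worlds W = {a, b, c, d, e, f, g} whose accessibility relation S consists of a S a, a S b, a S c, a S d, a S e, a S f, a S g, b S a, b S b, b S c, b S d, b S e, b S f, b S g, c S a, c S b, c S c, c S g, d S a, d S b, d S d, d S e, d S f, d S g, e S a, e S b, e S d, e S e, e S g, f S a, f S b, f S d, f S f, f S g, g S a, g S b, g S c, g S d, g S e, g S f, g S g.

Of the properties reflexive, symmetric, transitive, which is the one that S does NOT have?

transitive

Reflexive: yes — every world is S-related to itself.
Symmetric: yes — every pair in S has its reverse in S.
Transitive: no — c S a and a S d, but not c S d.
Only transitive fails.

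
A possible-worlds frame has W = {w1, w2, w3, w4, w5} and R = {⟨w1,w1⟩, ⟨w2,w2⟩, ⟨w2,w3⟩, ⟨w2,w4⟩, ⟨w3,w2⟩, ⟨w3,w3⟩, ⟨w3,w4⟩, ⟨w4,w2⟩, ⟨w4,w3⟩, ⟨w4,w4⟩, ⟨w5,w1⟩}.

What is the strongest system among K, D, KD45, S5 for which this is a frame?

Serial (axiom D): yes — every world has a successor (e.g. w1 R w1).
Euclidean (axiom 5): yes — any two successors of a common world are R-related.
Transitive (axiom 4): yes — every two-step R-path is closed by a direct edge.
Reflexive (axiom T): no — w5 is not related to itself.
So F validates K, D, KD45; S5 would additionally require R to be reflexive. The strongest is KD45.

KD45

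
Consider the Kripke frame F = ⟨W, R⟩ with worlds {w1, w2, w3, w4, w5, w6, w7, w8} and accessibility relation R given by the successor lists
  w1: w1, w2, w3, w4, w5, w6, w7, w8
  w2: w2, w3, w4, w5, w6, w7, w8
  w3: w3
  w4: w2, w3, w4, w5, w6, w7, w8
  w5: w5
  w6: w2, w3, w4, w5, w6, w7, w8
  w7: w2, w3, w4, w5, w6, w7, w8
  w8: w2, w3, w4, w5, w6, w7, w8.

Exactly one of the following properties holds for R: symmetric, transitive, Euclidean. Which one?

transitive

Symmetric: no — w1 R w2 but not w2 R w1.
Transitive: yes — every two-step R-path is closed by a direct edge.
Euclidean: no — w1 R w3 and w1 R w2, but not w3 R w2.
Only transitive holds.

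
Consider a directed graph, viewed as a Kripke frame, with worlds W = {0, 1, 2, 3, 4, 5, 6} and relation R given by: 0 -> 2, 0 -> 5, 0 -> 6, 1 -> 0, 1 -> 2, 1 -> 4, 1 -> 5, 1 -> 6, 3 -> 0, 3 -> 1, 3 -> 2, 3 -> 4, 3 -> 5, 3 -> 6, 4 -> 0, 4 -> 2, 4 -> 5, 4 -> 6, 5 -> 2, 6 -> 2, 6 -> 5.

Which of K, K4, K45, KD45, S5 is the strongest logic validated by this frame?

Transitive (axiom 4): yes — every two-step R-path is closed by a direct edge.
Euclidean (axiom 5): no — 0 R 2 and 0 R 5, but not 2 R 5.
Serial (axiom D): no — 2 has no R-successor.
Reflexive (axiom T): no — 0 is not related to itself.
So F validates K, K4; K45 would additionally require R to be Euclidean. The strongest is K4.

K4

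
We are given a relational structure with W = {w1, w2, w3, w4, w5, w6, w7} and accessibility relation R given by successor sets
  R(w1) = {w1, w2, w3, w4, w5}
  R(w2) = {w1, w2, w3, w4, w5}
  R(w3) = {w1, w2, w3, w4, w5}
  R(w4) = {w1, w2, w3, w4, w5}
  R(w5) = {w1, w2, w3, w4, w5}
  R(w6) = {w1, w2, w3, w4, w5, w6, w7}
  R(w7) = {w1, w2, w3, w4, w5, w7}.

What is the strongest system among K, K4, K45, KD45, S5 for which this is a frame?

K4

Transitive (axiom 4): yes — every two-step R-path is closed by a direct edge.
Euclidean (axiom 5): no — w6 R w1 and w6 R w7, but not w1 R w7.
Serial (axiom D): yes — every world has a successor (e.g. w1 R w1).
Reflexive (axiom T): yes — every world is R-related to itself.
So F validates K, K4; K45 would additionally require R to be Euclidean. The strongest is K4.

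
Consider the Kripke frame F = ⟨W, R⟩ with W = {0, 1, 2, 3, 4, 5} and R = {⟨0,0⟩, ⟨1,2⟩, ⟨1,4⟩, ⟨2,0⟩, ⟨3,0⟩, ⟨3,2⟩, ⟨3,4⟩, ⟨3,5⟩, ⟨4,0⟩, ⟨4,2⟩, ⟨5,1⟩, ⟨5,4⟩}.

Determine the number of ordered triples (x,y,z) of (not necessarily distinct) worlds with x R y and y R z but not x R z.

Enumerating: (1,2,0), (1,4,0), (3,5,1), (5,1,2), (5,4,0), (5,4,2).

6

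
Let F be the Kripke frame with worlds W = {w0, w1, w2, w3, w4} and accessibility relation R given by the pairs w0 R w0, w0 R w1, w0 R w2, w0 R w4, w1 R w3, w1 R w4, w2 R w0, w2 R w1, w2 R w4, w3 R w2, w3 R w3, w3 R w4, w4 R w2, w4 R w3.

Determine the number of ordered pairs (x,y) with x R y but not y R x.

6

Enumerating: (w0,w1), (w0,w4), (w1,w3), (w1,w4), (w2,w1), (w3,w2).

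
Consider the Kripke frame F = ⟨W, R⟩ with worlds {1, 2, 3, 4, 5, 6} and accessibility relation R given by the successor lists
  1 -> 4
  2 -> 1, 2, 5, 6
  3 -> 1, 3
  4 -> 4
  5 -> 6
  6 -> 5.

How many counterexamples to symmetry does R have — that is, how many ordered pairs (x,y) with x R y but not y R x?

Enumerating: (1,4), (2,1), (2,5), (2,6), (3,1).

5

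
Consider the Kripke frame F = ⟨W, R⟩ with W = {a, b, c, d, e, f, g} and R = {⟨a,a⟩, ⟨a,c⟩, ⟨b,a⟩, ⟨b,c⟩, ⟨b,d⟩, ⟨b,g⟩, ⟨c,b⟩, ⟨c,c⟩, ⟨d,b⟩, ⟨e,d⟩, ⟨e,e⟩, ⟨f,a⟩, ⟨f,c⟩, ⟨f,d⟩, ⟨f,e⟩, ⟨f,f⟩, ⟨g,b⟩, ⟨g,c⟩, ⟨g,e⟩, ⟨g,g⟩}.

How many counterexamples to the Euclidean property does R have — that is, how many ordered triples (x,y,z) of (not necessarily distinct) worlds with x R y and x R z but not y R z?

38

Enumerating: (a,c,a), (b,a,d), (b,a,g), (b,c,a), (b,c,d), (b,c,g), (b,d,a), (b,d,c), (b,d,d), (b,d,g), (b,g,a), (b,g,d), … and 26 more.
Total: 38.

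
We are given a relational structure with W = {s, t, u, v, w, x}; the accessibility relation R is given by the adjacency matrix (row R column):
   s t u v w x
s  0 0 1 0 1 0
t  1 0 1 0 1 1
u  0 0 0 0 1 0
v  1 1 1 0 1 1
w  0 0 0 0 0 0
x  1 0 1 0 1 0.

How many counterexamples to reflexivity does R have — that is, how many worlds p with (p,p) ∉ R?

6

Enumerating: s, t, u, v, w, x.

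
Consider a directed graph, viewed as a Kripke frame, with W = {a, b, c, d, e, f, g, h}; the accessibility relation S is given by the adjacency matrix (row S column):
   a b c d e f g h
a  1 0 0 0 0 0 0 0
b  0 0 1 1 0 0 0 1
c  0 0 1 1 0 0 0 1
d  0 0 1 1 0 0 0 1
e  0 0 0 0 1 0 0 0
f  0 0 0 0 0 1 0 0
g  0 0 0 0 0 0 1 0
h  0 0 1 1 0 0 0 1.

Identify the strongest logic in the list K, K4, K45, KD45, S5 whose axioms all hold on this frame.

Transitive (axiom 4): yes — every two-step S-path is closed by a direct edge.
Euclidean (axiom 5): yes — any two successors of a common world are S-related.
Serial (axiom D): yes — every world has a successor (e.g. a S a).
Reflexive (axiom T): no — b is not related to itself.
So F validates K, K4, K45, KD45; S5 would additionally require S to be reflexive. The strongest is KD45.

KD45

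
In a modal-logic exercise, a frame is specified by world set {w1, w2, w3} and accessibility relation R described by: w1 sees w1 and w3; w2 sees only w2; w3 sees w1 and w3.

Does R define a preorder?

Reflexive: yes — every world is R-related to itself.
Transitive: yes — every two-step R-path is closed by a direct edge.
So R is a preorder.

Yes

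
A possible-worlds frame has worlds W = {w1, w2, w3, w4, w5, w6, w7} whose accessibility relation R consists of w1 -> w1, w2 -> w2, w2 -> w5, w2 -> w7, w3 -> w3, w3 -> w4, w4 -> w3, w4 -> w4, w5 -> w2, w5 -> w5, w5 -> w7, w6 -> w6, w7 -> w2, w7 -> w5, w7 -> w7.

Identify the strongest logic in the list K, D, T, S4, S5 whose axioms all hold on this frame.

S5

Serial (axiom D): yes — every world has a successor (e.g. w1 R w1).
Reflexive (axiom T): yes — every world is R-related to itself.
Transitive (axiom 4): yes — every two-step R-path is closed by a direct edge.
Euclidean (axiom 5): yes — any two successors of a common world are R-related.
So F validates K, D, T, S4, S5. The strongest is S5.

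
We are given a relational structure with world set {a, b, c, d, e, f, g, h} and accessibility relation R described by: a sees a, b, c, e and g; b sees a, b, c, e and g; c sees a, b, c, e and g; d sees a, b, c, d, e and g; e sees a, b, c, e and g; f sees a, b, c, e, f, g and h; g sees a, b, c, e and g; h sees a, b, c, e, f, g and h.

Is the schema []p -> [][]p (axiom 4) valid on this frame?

Axiom 4 corresponds to the accessibility relation being transitive.
Transitive: yes — every two-step R-path is closed by a direct edge.

Yes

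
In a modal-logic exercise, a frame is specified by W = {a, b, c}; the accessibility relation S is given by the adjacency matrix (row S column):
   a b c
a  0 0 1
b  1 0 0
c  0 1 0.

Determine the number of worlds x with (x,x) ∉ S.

Enumerating: a, b, c.

3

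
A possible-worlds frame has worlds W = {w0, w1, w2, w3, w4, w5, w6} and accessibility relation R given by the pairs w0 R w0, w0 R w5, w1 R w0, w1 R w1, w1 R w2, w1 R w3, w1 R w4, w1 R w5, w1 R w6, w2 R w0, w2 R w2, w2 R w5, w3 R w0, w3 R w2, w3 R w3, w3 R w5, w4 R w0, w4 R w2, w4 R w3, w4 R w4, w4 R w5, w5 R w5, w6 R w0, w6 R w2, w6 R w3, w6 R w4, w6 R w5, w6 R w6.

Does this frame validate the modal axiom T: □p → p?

The schema T characterises exactly the reflexive frames.
Reflexive: yes — every world is R-related to itself.

Yes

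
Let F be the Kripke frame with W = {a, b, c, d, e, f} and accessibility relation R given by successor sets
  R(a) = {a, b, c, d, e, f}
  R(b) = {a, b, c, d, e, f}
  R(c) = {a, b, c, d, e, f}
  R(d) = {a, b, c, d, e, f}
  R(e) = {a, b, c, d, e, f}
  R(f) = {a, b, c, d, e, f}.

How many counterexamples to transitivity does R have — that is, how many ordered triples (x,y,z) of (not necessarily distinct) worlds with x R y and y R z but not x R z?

0

R is transitive; there are no such tuples.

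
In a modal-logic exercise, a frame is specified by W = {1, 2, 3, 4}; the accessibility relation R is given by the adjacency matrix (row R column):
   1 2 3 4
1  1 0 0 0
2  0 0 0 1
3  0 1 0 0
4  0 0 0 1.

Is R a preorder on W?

No

Reflexive: no — 2 is not related to itself.
Transitive: no — 3 R 2 and 2 R 4, but not 3 R 4.
So R is not a preorder.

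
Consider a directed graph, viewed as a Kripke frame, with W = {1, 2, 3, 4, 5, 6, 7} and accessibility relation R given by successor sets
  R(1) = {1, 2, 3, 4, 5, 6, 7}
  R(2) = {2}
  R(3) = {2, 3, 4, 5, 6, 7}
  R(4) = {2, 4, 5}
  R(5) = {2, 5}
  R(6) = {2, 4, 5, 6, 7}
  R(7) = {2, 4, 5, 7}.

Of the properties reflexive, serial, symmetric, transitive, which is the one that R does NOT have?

Reflexive: yes — every world is R-related to itself.
Serial: yes — every world has a successor (e.g. 1 R 1).
Symmetric: no — 1 R 2 but not 2 R 1.
Transitive: yes — every two-step R-path is closed by a direct edge.
Only symmetric fails.

symmetric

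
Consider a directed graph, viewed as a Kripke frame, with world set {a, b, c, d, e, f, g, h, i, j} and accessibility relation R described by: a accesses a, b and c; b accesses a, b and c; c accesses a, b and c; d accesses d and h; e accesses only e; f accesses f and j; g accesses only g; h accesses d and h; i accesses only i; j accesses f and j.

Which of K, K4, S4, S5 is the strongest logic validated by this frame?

Transitive (axiom 4): yes — every two-step R-path is closed by a direct edge.
Reflexive (axiom T): yes — every world is R-related to itself.
Euclidean (axiom 5): yes — any two successors of a common world are R-related.
So F validates K, K4, S4, S5. The strongest is S5.

S5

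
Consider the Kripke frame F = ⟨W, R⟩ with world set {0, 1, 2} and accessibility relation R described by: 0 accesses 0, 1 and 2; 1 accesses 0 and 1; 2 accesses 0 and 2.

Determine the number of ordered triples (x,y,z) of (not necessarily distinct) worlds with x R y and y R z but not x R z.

2

Enumerating: (1,0,2), (2,0,1).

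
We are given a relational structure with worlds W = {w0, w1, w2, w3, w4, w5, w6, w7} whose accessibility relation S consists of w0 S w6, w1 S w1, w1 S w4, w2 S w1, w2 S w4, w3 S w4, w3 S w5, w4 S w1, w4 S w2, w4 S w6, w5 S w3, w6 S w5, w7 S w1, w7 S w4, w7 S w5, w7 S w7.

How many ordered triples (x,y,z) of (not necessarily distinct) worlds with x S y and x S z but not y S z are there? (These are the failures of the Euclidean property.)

Enumerating: (w0,w6,w6), (w1,w4,w4), (w2,w4,w4), (w3,w4,w4), (w3,w4,w5), (w3,w5,w4), (w3,w5,w5), (w4,w1,w2), (w4,w1,w6), (w4,w2,w2), (w4,w2,w6), (w4,w6,w1), … and 13 more.
Total: 25.

25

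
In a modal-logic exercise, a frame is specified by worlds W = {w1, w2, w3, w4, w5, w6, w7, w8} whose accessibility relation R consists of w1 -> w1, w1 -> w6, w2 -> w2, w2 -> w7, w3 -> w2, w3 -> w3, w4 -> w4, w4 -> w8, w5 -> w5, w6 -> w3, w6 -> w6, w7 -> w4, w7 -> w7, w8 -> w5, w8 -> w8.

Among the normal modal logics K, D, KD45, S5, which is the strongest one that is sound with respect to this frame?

D

Serial (axiom D): yes — every world has a successor (e.g. w1 R w1).
Euclidean (axiom 5): no — w1 R w6 and w1 R w1, but not w6 R w1.
Transitive (axiom 4): no — w1 R w6 and w6 R w3, but not w1 R w3.
Reflexive (axiom T): yes — every world is R-related to itself.
So F validates K, D; KD45 would additionally require R to be Euclidean and transitive. The strongest is D.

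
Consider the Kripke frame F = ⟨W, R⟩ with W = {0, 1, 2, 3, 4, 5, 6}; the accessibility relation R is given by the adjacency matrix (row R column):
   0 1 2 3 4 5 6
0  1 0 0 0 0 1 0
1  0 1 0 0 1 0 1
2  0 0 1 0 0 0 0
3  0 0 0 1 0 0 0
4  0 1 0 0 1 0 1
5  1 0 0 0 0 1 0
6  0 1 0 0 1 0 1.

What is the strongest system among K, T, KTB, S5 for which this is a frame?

S5

Reflexive (axiom T): yes — every world is R-related to itself.
Symmetric (axiom B): yes — every pair in R has its reverse in R.
Euclidean (axiom 5): yes — any two successors of a common world are R-related.
So F validates K, T, KTB, S5. The strongest is S5.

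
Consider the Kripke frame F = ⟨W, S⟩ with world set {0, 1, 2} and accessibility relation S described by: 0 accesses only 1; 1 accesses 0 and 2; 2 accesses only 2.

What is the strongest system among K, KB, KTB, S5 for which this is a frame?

K

Symmetric (axiom B): no — 1 S 2 but not 2 S 1.
Reflexive (axiom T): no — 0 is not related to itself.
Euclidean (axiom 5): no — 1 S 0 and 1 S 2, but not 0 S 2.
So F validates K; KB would additionally require S to be symmetric. The strongest is K.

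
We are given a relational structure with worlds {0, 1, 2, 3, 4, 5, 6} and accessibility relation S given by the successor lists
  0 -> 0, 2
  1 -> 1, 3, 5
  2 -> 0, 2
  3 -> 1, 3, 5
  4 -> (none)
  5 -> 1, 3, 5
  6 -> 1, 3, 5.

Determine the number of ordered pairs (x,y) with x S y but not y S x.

Enumerating: (6,1), (6,3), (6,5).

3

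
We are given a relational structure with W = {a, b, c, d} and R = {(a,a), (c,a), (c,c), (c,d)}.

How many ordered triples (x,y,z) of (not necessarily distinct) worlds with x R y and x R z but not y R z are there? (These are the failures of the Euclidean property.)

5

Enumerating: (c,a,c), (c,a,d), (c,d,a), (c,d,c), (c,d,d).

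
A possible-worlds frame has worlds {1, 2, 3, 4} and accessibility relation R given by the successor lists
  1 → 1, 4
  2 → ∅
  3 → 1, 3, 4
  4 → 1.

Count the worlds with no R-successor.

1

Enumerating: 2.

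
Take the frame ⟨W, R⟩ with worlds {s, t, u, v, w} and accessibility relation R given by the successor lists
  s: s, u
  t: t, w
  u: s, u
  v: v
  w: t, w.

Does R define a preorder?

Yes

Reflexive: yes — every world is R-related to itself.
Transitive: yes — every two-step R-path is closed by a direct edge.
So R is a preorder.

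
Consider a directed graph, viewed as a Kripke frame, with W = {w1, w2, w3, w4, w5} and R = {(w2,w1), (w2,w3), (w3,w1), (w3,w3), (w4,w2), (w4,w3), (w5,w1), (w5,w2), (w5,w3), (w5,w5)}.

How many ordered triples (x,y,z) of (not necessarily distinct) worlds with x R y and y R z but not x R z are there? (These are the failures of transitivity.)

Enumerating: (w4,w2,w1), (w4,w3,w1).

2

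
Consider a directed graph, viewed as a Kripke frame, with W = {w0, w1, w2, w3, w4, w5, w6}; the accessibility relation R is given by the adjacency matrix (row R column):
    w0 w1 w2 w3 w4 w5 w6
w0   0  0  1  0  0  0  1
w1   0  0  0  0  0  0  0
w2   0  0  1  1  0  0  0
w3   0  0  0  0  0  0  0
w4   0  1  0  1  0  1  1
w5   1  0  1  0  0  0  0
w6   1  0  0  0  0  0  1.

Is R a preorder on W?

Reflexive: no — w0 is not related to itself.
Transitive: no — w0 R w2 and w2 R w3, but not w0 R w3.
So R is not a preorder.

No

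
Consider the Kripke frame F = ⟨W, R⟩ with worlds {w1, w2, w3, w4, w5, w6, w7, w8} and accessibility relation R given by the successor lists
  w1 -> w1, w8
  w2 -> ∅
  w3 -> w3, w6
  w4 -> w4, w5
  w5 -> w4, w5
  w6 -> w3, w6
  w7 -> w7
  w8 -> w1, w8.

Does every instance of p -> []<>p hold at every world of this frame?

Axiom B corresponds to the accessibility relation being symmetric.
Symmetric: yes — every pair in R has its reverse in R.

Yes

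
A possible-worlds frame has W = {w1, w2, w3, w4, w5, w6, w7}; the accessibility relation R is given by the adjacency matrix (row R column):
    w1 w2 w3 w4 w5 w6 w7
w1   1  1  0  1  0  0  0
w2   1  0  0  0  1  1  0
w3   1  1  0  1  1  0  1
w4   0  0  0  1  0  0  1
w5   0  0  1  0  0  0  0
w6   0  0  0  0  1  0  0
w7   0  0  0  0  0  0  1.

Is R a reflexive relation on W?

No

Reflexive: no — w2 is not related to itself.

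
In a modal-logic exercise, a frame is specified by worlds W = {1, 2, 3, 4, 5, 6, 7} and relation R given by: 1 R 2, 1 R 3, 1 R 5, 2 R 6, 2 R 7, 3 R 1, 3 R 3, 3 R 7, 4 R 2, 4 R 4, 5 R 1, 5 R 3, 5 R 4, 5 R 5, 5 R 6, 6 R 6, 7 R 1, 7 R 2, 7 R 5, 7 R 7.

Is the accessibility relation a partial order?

Reflexive: no — 1 is not related to itself.
Transitive: no — 1 R 2 and 2 R 6, but not 1 R 6.
Antisymmetric: no — 1 R 3 and 3 R 1 with 1 ≠ 3.
So R is not a partial order.

No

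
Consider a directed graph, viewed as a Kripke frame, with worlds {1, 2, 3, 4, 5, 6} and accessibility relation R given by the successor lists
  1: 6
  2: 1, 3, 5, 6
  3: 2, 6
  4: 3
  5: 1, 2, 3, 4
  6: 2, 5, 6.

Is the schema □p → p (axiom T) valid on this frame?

No

Axiom T corresponds to the accessibility relation being reflexive.
Reflexive: no — 1 is not related to itself.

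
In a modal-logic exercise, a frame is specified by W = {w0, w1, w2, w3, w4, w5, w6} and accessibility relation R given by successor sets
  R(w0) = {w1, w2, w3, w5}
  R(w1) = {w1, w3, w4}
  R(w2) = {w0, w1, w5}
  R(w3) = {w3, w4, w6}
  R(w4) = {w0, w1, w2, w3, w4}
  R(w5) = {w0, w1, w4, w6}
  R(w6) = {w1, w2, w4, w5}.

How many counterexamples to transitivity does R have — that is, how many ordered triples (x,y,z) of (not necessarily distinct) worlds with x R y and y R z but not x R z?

Enumerating: (w0,w1,w4), (w0,w2,w0), (w0,w3,w4), (w0,w3,w6), (w0,w5,w0), (w0,w5,w4), (w0,w5,w6), (w1,w3,w6), (w1,w4,w0), (w1,w4,w2), (w2,w0,w2), (w2,w0,w3), … and 27 more.
Total: 39.

39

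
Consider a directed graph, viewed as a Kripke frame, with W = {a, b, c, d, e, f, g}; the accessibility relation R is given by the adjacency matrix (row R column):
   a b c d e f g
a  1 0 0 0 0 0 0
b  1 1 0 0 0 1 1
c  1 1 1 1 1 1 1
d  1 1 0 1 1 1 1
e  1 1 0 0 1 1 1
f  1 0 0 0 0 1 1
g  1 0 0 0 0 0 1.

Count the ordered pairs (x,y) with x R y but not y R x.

Enumerating: (b,a), (b,f), (b,g), (c,a), (c,b), (c,d), (c,e), (c,f), (c,g), (d,a), (d,b), (d,e), … and 9 more.
Total: 21.

21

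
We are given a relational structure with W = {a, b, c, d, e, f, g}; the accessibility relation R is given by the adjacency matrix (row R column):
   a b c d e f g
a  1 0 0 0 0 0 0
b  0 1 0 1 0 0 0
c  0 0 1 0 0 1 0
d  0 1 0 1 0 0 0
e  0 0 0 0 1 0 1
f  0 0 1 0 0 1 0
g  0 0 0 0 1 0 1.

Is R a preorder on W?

Yes

Reflexive: yes — every world is R-related to itself.
Transitive: yes — every two-step R-path is closed by a direct edge.
So R is a preorder.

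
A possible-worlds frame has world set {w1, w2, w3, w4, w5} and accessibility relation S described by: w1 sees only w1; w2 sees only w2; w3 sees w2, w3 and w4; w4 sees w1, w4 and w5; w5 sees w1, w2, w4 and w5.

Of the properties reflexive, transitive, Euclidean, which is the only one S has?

reflexive

Reflexive: yes — every world is S-related to itself.
Transitive: no — w3 S w4 and w4 S w1, but not w3 S w1.
Euclidean: no — w3 S w2 and w3 S w4, but not w2 S w4.
Only reflexive holds.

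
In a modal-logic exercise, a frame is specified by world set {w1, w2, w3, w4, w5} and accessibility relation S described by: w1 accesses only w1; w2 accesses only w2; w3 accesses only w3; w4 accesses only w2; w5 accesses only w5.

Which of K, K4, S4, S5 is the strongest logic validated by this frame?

Transitive (axiom 4): yes — every two-step S-path is closed by a direct edge.
Reflexive (axiom T): no — w4 is not related to itself.
Euclidean (axiom 5): yes — any two successors of a common world are S-related.
So F validates K, K4; S4 would additionally require S to be reflexive. The strongest is K4.

K4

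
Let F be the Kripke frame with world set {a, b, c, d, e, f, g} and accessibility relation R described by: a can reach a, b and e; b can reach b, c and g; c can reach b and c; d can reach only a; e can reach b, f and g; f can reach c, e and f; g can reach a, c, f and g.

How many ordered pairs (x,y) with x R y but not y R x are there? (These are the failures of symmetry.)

10

Enumerating: (a,b), (a,e), (b,g), (d,a), (e,b), (e,g), (f,c), (g,a), (g,c), (g,f).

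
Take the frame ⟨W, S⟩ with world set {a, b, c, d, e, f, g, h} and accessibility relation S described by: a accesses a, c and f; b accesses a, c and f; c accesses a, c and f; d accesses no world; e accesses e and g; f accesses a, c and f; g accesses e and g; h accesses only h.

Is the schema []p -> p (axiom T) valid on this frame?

No

By correspondence theory, T is valid on a frame iff S is reflexive.
Reflexive: no — b is not related to itself.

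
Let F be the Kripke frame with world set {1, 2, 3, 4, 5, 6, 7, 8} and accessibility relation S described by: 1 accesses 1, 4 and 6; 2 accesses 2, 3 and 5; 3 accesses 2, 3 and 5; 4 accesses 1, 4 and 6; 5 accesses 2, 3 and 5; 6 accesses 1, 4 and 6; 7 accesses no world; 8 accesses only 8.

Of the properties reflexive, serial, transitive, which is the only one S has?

transitive

Reflexive: no — 7 is not related to itself.
Serial: no — 7 has no S-successor.
Transitive: yes — every two-step S-path is closed by a direct edge.
Only transitive holds.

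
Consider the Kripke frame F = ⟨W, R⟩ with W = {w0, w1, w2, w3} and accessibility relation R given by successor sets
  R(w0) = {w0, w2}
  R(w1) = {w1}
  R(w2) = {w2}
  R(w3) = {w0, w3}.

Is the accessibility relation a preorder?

No

Reflexive: yes — every world is R-related to itself.
Transitive: no — w3 R w0 and w0 R w2, but not w3 R w2.
So R is not a preorder.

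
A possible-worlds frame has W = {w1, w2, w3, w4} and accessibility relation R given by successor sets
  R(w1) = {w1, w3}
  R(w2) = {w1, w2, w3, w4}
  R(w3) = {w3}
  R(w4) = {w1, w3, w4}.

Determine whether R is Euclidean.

Euclidean: no — w2 R w1 and w2 R w4, but not w1 R w4.

No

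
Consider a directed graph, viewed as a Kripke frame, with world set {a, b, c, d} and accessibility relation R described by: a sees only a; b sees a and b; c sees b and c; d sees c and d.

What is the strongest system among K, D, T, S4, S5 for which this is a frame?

T

Serial (axiom D): yes — every world has a successor (e.g. a R a).
Reflexive (axiom T): yes — every world is R-related to itself.
Transitive (axiom 4): no — c R b and b R a, but not c R a.
Euclidean (axiom 5): no — b R a and b R b, but not a R b.
So F validates K, D, T; S4 would additionally require R to be transitive. The strongest is T.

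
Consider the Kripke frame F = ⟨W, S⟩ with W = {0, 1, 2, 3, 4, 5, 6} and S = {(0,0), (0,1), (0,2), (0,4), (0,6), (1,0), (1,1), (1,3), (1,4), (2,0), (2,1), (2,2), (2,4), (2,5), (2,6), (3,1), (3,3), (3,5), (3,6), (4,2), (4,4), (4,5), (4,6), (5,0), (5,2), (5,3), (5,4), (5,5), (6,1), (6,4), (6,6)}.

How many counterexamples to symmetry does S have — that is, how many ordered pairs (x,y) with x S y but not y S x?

Enumerating: (0,4), (0,6), (1,4), (2,1), (2,6), (3,6), (5,0), (6,1).

8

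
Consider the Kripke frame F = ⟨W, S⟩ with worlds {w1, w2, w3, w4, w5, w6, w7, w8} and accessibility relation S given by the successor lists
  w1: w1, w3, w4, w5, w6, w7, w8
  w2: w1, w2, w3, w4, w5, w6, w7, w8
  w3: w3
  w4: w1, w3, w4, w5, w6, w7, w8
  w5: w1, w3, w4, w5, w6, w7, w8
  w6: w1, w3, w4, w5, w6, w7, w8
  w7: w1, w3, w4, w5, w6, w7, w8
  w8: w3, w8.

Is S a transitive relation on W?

Transitive: yes — every two-step S-path is closed by a direct edge.

Yes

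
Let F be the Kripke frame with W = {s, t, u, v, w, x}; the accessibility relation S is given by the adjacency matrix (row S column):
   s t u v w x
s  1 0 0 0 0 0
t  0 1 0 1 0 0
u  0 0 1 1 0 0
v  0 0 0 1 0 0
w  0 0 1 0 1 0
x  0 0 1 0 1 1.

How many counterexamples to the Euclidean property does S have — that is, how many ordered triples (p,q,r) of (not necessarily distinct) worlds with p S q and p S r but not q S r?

6

Enumerating: (t,v,t), (u,v,u), (w,u,w), (x,u,w), (x,u,x), (x,w,x).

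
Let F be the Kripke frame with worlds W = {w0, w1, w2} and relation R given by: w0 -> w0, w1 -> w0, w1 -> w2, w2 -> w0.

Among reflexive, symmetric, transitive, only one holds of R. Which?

transitive

Reflexive: no — w1 is not related to itself.
Symmetric: no — w1 R w0 but not w0 R w1.
Transitive: yes — every two-step R-path is closed by a direct edge.
Only transitive holds.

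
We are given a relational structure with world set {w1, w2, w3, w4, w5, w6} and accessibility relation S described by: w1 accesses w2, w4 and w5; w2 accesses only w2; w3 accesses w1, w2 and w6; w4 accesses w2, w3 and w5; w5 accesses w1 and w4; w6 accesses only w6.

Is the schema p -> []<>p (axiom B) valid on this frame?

No

The schema B characterises exactly the symmetric frames.
Symmetric: no — w1 S w2 but not w2 S w1.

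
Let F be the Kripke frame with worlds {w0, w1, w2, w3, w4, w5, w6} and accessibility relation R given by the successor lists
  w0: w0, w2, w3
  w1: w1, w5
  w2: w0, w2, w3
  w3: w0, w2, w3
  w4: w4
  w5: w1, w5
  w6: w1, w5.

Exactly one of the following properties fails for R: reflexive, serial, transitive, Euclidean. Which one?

Reflexive: no — w6 is not related to itself.
Serial: yes — every world has a successor (e.g. w0 R w0).
Transitive: yes — every two-step R-path is closed by a direct edge.
Euclidean: yes — any two successors of a common world are R-related.
Only reflexive fails.

reflexive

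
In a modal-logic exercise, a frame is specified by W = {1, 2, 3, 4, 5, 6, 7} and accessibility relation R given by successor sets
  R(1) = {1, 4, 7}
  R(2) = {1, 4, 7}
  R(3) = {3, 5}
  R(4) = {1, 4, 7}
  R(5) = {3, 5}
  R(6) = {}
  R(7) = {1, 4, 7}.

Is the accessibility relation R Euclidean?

Euclidean: yes — any two successors of a common world are R-related.

Yes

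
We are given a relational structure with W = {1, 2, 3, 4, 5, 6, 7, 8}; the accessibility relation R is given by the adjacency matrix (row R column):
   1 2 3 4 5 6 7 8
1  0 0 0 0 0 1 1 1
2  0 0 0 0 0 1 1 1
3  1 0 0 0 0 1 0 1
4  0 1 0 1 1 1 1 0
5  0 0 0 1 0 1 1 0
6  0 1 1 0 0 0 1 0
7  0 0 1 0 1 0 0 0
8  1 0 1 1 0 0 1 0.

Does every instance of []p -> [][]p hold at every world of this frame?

By correspondence theory, 4 is valid on a frame iff R is transitive.
Transitive: no — 1 R 6 and 6 R 2, but not 1 R 2.

No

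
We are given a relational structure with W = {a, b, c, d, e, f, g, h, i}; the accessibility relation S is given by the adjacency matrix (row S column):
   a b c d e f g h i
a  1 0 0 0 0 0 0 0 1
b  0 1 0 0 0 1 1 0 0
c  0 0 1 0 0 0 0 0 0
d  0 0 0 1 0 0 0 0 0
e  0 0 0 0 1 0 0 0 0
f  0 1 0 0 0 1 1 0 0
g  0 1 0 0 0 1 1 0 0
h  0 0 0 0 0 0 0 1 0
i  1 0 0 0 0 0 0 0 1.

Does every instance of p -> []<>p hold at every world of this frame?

Axiom B corresponds to the accessibility relation being symmetric.
Symmetric: yes — every pair in S has its reverse in S.

Yes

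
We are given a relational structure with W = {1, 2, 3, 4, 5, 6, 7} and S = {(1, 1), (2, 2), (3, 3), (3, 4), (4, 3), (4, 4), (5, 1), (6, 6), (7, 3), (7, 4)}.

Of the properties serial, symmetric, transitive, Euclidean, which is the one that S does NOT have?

Serial: yes — every world has a successor (e.g. 1 S 1).
Symmetric: no — 5 S 1 but not 1 S 5.
Transitive: yes — every two-step S-path is closed by a direct edge.
Euclidean: yes — any two successors of a common world are S-related.
Only symmetric fails.

symmetric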